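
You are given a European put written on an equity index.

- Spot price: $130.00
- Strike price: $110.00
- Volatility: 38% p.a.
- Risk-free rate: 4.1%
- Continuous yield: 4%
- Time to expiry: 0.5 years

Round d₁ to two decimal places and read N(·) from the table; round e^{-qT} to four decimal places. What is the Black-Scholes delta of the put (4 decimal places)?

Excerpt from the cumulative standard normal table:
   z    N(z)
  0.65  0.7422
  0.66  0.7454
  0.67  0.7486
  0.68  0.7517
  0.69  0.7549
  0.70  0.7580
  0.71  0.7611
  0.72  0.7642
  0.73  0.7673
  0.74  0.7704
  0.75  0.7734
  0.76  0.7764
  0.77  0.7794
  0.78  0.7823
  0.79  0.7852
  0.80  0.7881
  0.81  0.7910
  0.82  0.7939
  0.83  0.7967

σ√T = 0.38 × 0.7071 = 0.2687
ln(S/K) + (r − q + σ²/2)T = ln(130/110) + (0.041 − 0.04 + 0.38²/2)·0.5 = 0.1671 + 0.0366 = 0.2037
d₁ = 0.2037 / 0.2687 = 0.7579 → 0.76
N(d₁) = N(0.76) = 0.7764
Δ_put = e^(−qT)·(N(d₁) − 1) = 0.9802·(0.7764 − 1) = -0.2192

-0.2192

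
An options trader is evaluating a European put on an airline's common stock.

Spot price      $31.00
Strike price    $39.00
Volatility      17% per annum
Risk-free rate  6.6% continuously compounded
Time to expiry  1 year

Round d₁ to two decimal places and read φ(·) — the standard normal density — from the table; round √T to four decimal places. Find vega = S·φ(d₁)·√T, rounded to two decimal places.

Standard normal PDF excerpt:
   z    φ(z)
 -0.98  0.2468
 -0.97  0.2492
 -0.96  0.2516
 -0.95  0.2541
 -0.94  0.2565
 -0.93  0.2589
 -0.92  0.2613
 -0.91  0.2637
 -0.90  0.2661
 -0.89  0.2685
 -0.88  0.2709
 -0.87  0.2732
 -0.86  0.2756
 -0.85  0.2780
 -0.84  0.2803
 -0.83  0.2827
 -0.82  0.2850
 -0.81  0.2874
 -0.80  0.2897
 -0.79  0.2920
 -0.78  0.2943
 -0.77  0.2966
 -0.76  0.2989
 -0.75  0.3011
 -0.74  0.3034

8.40

σ√T = 0.17·√1 = 0.1700
d₁ = [ln(31/39) + (0.066 + ½·0.17²)·1] / (σ√T) = (-0.2296 + 0.0805) / 0.1700 = -0.8772 which rounds to -0.88
√T = √1 = 1.0000
φ(d₁) = φ(-0.88) = 0.2709
vega = S·φ(d₁)·√T = 31·0.2709·1.0000 = 8.3979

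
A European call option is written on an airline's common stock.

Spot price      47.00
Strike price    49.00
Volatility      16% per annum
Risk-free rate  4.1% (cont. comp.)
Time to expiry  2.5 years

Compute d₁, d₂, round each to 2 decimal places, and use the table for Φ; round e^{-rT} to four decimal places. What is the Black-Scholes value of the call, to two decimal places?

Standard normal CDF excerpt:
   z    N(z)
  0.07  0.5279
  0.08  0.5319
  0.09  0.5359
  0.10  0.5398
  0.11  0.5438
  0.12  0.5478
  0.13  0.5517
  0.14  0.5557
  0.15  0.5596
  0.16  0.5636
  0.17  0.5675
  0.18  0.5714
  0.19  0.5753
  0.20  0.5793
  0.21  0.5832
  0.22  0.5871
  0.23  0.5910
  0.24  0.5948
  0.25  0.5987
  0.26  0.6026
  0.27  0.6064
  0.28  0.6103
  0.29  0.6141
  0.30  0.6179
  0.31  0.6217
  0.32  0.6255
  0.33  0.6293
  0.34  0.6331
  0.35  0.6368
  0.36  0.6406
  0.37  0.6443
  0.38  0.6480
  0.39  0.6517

σ√T = 0.16·√2.5 = 0.2530
d₁ = [ln(47/49) + (0.041 + ½·0.16²)·2.5] / (σ√T) = (-0.0417 + 0.1345) / 0.2530 = 0.3669 ⇒ 0.37
d₂ = 0.3669 − 0.2530 = 0.1139 ⇒ 0.11
e^(−rT) = e^(−0.041·2.5) = 0.9026
N(d₁) = N(0.37) = 0.6443;  N(d₂) = N(0.11) = 0.5438
C = 47·0.6443 − 49·0.9026·0.5438 = 30.2821 − 24.0509 = 6.2312

6.23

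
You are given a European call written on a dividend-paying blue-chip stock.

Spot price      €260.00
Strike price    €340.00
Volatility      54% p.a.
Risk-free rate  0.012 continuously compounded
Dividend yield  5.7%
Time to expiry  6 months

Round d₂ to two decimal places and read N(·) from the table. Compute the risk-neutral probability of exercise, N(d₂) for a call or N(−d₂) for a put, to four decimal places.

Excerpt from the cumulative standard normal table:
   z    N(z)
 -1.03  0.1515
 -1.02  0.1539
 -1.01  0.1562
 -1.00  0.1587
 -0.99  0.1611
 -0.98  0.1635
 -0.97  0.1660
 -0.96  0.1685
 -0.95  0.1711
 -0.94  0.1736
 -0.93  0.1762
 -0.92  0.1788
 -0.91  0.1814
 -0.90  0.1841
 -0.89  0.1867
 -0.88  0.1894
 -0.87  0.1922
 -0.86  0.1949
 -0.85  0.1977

0.1711

T = 0.5;  σ√T = 0.3818
ln(S/K) + (r − q + σ²/2)T = ln(260/340) + (0.012 − 0.057 + 0.54²/2)·0.5 = -0.2683 + 0.0504 = -0.2179
d₁ = -0.2179 / 0.3818 = -0.5706 ≈ -0.57
d₂ = d₁ − σ√T = -0.5706 − 0.3818 = -0.9524 ≈ -0.95
Pr(exercise) under Q = N(d₂) = 0.1711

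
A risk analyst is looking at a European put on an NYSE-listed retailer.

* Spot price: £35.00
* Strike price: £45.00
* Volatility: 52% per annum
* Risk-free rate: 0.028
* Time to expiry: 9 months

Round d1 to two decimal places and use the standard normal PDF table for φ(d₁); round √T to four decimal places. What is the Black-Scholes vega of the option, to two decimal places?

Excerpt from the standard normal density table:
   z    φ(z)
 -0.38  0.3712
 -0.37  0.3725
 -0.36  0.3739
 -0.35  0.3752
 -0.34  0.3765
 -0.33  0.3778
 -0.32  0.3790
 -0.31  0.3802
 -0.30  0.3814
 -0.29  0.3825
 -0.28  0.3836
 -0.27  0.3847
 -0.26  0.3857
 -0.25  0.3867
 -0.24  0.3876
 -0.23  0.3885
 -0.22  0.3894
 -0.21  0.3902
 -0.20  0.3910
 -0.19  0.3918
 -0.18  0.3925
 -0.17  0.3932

11.59

σ√T = 0.52 × 0.8660 = 0.4503
d₁ = [ln(35/45) + (0.028 + 0.52²/2)·0.75] / 0.4503 = [-0.2513 + 0.1224] / 0.4503 = -0.2863 ≈ -0.29
√T = √0.75 = 0.8660
φ(d₁) = φ(-0.29) = 0.3825
vega = S·φ(d₁)·√T = 35·0.3825·0.8660 = 11.5936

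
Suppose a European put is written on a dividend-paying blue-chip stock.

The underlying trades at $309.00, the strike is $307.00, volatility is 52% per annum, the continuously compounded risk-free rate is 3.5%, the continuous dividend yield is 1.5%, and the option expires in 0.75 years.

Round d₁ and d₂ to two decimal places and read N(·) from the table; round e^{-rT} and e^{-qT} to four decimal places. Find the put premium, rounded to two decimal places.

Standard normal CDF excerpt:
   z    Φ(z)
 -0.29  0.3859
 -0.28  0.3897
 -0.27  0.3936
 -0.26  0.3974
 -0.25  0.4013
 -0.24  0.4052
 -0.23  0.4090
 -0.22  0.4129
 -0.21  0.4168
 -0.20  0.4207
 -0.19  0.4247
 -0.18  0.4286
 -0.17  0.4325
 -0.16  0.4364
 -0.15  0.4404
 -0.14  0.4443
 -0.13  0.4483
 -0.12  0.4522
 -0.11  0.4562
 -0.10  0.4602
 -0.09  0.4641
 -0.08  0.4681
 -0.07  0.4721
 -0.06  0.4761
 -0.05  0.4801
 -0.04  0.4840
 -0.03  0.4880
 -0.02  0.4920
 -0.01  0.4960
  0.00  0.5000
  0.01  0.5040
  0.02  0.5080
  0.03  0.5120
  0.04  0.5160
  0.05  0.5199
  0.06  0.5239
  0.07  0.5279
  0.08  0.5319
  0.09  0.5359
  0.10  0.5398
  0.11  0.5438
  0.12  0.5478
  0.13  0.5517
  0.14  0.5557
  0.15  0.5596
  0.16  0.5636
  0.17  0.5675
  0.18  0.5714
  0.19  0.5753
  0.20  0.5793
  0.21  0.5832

σ√T = 0.52·√0.75 = 0.4503
d₁ = [ln(309/307) + (0.035 − 0.015 + ½·0.52²)·0.75] / (σ√T) = (0.0065 + 0.1164) / 0.4503 = 0.2729 which rounds to 0.27
d₂ = 0.2729 − 0.4503 = -0.1774 which rounds to -0.18
e^(−qT) = e^(−0.015·0.75) = 0.9888;  e^(−rT) = e^(−0.035·0.75) = 0.9741
N(−d₂) = N(0.18) = 0.5714;  N(−d₁) = N(-0.27) = 0.3936
P = 307·0.9741·0.5714 − 309·0.9888·0.3936 = 170.8764 − 120.2602 = 50.6162

$50.62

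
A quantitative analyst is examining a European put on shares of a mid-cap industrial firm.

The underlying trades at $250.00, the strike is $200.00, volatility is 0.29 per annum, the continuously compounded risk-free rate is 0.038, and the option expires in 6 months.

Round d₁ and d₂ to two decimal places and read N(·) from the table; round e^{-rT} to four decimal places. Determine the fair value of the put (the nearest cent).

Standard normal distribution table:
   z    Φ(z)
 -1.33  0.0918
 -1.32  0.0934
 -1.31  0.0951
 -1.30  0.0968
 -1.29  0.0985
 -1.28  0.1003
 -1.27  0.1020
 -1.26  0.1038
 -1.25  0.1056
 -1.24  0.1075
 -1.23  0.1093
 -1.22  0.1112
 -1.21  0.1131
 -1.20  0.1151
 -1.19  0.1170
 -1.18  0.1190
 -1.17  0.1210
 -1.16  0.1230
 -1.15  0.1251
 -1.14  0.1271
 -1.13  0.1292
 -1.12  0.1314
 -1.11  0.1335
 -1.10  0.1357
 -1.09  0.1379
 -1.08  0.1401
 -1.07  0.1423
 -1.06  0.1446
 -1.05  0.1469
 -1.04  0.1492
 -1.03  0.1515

$2.42

T = 0.5;  σ√T = 0.2051
d₁ = [ln(250/200) + (0.038 + 0.29²/2)·0.5] / 0.2051 = [0.2231 + 0.0400] / 0.2051 = 1.2834 which rounds to 1.28
d₂ = d₁ − σ√T = 1.2834 − 0.2051 = 1.0783 which rounds to 1.08
e^(−rT) = e^(−0.038·0.5) = 0.9812
N(−d₂) = N(-1.08) = 0.1401;  N(−d₁) = N(-1.28) = 0.1003
P = 200·0.9812·0.1401 − 250·0.1003 = 27.4932 − 25.0750 = 2.4182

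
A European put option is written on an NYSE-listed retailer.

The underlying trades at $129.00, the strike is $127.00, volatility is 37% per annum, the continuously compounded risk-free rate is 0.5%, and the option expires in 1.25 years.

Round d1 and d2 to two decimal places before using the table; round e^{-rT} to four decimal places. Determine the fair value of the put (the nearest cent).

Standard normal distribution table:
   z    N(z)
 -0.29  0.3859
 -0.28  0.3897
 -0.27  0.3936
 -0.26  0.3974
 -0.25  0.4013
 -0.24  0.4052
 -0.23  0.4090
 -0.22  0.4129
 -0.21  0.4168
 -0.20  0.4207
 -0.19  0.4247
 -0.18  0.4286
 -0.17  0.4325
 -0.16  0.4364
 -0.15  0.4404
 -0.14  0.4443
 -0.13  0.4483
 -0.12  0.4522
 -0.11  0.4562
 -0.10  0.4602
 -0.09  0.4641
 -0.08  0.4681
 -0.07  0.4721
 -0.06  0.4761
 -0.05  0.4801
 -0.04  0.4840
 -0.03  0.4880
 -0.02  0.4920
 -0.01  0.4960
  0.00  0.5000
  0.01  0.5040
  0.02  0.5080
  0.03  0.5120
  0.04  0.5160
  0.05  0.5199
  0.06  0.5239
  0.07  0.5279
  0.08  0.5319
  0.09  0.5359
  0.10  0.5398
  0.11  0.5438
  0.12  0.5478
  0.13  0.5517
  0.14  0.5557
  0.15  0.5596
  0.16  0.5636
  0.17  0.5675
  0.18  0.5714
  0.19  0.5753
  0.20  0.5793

$19.36

σ√T = 0.37·√1.25 = 0.4137
d₁ = [ln(129/127) + (0.005 + 0.37²/2)·1.25] / 0.4137 = [0.0156 + 0.0918] / 0.4137 = 0.2597 ⇒ 0.26
d₂ = d₁ − σ√T = 0.2597 − 0.4137 = -0.1540 ⇒ -0.15
e^(−rT) = e^(−0.005·1.25) = 0.9938
N(−d₂) = N(0.15) = 0.5596;  N(−d₁) = N(-0.26) = 0.3974
P = 127·0.9938·0.5596 − 129·0.3974 = 70.6286 − 51.2646 = 19.3640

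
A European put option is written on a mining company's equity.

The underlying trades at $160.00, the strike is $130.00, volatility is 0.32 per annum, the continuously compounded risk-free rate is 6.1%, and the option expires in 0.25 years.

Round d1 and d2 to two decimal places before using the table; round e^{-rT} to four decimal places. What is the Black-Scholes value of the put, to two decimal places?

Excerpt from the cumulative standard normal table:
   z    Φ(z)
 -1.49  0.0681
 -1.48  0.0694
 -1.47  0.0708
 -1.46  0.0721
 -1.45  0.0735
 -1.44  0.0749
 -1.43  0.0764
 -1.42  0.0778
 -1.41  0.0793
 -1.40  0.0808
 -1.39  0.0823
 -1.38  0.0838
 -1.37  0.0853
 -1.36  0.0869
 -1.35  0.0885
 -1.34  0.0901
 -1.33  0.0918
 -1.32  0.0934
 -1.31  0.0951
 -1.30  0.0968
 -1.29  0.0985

$0.85

σ√T = 0.32·√0.25 = 0.1600
d₁ = [ln(160/130) + (0.061 + ½·0.32²)·0.25] / (σ√T) = (0.2076 + 0.0280) / 0.1600 = 1.4731 ⇒ 1.47
d₂ = 1.4731 − 0.1600 = 1.3131 ⇒ 1.31
exp(−rT) = exp(−0.061·0.25) = 0.9849
N(−d₂) = N(-1.31) = 0.0951;  N(−d₁) = N(-1.47) = 0.0708
P = 130·0.9849·0.0951 − 160·0.0708 = 12.1763 − 11.3280 = 0.8483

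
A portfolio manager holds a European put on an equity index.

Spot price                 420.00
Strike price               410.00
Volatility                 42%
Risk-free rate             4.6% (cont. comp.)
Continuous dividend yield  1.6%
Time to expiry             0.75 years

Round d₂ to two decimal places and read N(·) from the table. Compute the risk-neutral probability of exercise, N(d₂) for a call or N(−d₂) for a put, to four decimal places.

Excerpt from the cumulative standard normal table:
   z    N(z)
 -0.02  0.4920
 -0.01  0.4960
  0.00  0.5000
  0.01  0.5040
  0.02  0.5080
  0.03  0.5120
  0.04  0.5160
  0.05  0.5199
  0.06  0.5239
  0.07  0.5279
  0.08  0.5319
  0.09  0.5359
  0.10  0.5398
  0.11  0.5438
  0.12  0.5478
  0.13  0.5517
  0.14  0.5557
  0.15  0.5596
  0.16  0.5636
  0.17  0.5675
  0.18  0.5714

T = 0.75;  σ√T = 0.3637
d₁ = [ln(420/410) + (0.046 − 0.016 + ½·0.42²)·0.75] / (σ√T) = (0.0241 + 0.0886) / 0.3637 = 0.3100 which rounds to 0.31
d₂ = 0.3100 − 0.3637 = -0.0538 which rounds to -0.05
Pr(exercise) under Q = N(−d₂) = N(0.05) = 0.5199

0.5199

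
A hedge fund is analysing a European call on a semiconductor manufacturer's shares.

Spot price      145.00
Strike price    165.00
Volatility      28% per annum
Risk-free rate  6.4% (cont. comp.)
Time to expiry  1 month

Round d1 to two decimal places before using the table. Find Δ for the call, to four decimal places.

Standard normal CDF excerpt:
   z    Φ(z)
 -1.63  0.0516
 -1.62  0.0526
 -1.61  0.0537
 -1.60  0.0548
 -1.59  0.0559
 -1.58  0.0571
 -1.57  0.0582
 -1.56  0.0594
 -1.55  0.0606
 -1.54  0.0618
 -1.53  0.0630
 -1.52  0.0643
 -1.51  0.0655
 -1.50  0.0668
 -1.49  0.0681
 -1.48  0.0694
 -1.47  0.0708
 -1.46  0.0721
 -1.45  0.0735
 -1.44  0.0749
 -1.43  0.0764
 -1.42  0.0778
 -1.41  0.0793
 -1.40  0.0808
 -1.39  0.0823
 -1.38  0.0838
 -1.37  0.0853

0.0681

T = 0.08333;  σ√T = 0.0808
d₁ = [ln(145/165) + (0.064 + 0.28²/2)·0.08333] / 0.0808 = [-0.1292 + 0.0086] / 0.0808 = -1.4922 → -1.49
N(d₁) = N(-1.49) = 0.0681
Δ_call = N(d₁) = 0.0681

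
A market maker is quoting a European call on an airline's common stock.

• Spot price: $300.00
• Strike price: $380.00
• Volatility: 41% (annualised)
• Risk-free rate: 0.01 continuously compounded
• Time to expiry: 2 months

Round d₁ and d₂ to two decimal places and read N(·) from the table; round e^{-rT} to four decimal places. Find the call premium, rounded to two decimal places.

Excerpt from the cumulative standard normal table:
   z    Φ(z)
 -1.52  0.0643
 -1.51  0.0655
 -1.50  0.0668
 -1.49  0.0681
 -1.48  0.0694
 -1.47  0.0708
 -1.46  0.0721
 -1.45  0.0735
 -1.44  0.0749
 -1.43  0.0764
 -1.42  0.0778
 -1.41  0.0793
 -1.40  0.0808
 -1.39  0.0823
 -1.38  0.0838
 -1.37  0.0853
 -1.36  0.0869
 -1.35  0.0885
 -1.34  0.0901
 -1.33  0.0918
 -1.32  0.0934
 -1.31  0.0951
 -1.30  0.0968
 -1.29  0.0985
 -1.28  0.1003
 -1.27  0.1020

T = 0.1667;  σ√T = 0.1674
d₁ = [ln(300/380) + (0.01 + 0.41²/2)·0.1667] / 0.1674 = [-0.2364 + 0.0157] / 0.1674 = -1.3186 → -1.32
d₂ = d₁ − σ√T = -1.3186 − 0.1674 = -1.4860 → -1.49
exp(−rT) = exp(−0.01·0.1667) = 0.9983
N(d₁) = N(-1.32) = 0.0934;  N(d₂) = N(-1.49) = 0.0681
C = 300·0.0934 − 380·0.9983·0.0681 = 28.0200 − 25.8340 = 2.1860

$2.19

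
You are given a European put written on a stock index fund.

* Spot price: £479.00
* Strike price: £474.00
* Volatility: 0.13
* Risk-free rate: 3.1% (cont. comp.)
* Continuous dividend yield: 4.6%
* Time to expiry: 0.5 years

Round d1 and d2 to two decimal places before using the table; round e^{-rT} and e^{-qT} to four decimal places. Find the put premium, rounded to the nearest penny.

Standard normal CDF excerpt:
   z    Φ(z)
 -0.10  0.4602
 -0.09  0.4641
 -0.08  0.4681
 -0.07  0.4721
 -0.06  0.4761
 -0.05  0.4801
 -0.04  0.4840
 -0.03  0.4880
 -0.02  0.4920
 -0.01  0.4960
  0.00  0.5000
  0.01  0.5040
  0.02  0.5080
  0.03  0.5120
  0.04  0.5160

T = 0.5;  σ√T = 0.0919
d₁ = [ln(479/474) + (0.031 − 0.046 + ½·0.13²)·0.5] / (σ√T) = (0.0105 − 0.0033) / 0.0919 = 0.0785 → 0.08
d₂ = 0.0785 − 0.0919 = -0.0134 → -0.01
e^(−qT) = e^(−0.046·0.5) = 0.9773;  e^(−rT) = e^(−0.031·0.5) = 0.9846
P = 474·0.9846·N(0.01) − 479·0.9773·N(-0.08) = 474·0.9846·0.5040 − 479·0.9773·0.4681 = 235.2170 − 219.1301 = 16.0869

£16.09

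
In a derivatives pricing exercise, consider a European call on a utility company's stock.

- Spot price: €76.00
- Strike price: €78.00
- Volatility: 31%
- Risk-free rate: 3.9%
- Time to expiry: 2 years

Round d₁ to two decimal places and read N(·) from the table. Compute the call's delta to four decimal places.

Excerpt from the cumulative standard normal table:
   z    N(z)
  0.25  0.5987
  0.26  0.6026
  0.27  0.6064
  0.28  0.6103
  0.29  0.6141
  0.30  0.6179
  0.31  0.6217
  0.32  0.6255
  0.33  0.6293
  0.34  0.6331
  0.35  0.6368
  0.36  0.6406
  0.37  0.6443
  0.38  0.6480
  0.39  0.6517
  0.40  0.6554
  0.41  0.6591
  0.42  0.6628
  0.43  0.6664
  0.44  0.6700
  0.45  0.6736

T = 2;  σ√T = 0.4384
d₁ = [ln(76/78) + (0.039 + 0.31²/2)·2] / 0.4384 = [-0.0260 + 0.1741] / 0.4384 = 0.3379 → 0.34
N(d₁) = N(0.34) = 0.6331
Δ_call = N(d₁) = 0.6331

0.6331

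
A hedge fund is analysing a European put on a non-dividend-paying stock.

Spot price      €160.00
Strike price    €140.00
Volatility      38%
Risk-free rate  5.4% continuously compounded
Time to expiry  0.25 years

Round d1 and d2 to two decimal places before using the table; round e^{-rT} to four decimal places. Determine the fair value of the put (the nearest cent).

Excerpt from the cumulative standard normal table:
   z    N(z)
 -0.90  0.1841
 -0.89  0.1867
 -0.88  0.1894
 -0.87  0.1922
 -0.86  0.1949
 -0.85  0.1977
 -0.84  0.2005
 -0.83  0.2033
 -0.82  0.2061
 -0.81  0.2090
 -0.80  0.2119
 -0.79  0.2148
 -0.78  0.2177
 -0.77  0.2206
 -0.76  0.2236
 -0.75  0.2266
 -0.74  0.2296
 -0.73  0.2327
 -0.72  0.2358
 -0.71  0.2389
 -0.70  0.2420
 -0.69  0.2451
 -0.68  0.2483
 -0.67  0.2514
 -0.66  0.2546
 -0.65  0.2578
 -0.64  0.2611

€3.54

σ√T = 0.38·√0.25 = 0.1900
d₁ = [ln(160/140) + (0.054 + 0.38²/2)·0.25] / 0.1900 = [0.1335 + 0.0316] / 0.1900 = 0.8688 which rounds to 0.87
d₂ = d₁ − σ√T = 0.8688 − 0.1900 = 0.6788 which rounds to 0.68
e^(−rT) = e^(−0.054·0.25) = 0.9866
N(−d₂) = N(-0.68) = 0.2483;  N(−d₁) = N(-0.87) = 0.1922
P = 140·0.9866·0.2483 − 160·0.1922 = 34.2962 − 30.7520 = 3.5442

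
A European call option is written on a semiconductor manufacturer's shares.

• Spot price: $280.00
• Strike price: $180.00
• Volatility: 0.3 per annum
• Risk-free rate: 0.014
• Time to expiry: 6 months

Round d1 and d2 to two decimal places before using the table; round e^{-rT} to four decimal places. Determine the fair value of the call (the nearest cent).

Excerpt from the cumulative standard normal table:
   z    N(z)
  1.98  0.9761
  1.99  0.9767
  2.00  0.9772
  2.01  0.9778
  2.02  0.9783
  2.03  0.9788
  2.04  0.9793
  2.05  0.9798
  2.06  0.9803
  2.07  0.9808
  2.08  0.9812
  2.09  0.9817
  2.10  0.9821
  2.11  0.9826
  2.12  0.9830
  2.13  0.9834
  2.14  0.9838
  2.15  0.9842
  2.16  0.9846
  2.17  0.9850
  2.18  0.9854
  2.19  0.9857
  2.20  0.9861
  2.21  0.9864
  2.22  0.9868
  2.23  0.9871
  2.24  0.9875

$101.53

σ√T = 0.3·√0.5 = 0.2121
d₁ = [ln(280/180) + (0.014 + ½·0.3²)·0.5] / (σ√T) = (0.4418 + 0.0295) / 0.2121 = 2.2219 which rounds to 2.22
d₂ = 2.2219 − 0.2121 = 2.0098 which rounds to 2.01
e^(−rT) = e^(−0.014·0.5) = 0.9930
N(d₁) = N(2.22) = 0.9868;  N(d₂) = N(2.01) = 0.9778
C = 280·0.9868 − 180·0.9930·0.9778 = 276.3040 − 174.7720 = 101.5320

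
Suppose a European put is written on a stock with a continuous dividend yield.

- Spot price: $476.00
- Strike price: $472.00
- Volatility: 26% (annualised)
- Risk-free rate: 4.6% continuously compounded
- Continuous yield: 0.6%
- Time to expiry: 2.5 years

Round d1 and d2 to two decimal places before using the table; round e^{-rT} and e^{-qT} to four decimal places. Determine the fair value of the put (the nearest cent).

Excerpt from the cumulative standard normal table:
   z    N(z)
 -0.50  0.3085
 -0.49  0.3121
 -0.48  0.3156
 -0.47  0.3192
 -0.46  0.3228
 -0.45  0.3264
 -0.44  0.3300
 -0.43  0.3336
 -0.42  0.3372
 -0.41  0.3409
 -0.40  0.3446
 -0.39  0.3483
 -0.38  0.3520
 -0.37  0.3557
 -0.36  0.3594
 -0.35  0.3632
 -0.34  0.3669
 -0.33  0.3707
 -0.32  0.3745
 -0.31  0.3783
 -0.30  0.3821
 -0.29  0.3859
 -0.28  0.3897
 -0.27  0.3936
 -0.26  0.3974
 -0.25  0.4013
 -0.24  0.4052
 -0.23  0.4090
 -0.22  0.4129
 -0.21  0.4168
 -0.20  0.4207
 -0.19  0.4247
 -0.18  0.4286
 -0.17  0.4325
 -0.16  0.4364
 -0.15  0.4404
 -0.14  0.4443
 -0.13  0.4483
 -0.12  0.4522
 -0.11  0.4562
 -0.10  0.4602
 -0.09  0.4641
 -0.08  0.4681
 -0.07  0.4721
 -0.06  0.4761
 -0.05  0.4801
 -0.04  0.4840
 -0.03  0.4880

σ√T = 0.26·√2.5 = 0.4111
d₁ = [ln(476/472) + (0.046 − 0.006 + 0.26²/2)·2.5] / 0.4111 = [0.0084 + 0.1845] / 0.4111 = 0.4693 → 0.47
d₂ = d₁ − σ√T = 0.4693 − 0.4111 = 0.0582 → 0.06
exp(−qT) = exp(−0.006·2.5) = 0.9851;  exp(−rT) = exp(−0.046·2.5) = 0.8914
N(−d₂) = N(-0.06) = 0.4761;  N(−d₁) = N(-0.47) = 0.3192
P = 472·0.8914·0.4761 − 476·0.9851·0.3192 = 200.3147 − 149.6753 = 50.6394

$50.64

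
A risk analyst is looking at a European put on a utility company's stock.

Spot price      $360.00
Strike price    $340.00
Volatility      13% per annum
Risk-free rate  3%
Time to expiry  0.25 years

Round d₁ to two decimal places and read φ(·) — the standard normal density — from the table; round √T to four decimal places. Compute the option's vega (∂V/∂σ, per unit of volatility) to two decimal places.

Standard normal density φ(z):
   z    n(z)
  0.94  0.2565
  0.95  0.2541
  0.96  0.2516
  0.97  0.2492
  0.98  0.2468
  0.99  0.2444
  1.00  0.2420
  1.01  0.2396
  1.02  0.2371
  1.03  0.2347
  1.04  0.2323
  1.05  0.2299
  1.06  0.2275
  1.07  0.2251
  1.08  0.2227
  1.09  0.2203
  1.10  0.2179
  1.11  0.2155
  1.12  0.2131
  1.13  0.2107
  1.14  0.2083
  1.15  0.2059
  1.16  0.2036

σ√T = 0.13 × 0.5000 = 0.0650
d₁ = [ln(360/340) + (0.03 + 0.13²/2)·0.25] / 0.0650 = [0.0572 + 0.0096] / 0.0650 = 1.0272 ≈ 1.03
√T = √0.25 = 0.5000
φ(d₁) = φ(1.03) = 0.2347
vega = S·φ(d₁)·√T = 360·0.2347·0.5000 = 42.2460

42.25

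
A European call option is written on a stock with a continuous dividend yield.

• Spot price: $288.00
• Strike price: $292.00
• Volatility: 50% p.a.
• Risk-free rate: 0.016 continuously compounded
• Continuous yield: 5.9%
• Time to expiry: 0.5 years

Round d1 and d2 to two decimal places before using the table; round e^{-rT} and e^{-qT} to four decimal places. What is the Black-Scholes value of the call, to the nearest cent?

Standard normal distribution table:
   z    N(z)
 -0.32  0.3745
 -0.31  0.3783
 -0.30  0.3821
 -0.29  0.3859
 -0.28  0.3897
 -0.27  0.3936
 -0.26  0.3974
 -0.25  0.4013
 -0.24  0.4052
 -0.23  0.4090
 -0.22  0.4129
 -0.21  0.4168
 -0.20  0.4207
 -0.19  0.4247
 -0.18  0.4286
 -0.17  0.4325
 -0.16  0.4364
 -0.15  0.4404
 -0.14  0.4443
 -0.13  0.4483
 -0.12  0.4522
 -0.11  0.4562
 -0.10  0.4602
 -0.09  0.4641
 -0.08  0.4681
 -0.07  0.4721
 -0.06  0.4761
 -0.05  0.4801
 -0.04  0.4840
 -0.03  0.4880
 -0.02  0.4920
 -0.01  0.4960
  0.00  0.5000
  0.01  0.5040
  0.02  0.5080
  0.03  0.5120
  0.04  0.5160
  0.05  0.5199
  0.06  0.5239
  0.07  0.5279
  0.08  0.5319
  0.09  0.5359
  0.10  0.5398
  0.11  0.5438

σ√T = 0.5 × 0.7071 = 0.3536
ln(S/K) + (r − q + σ²/2)T = ln(288/292) + (0.016 − 0.059 + 0.5²/2)·0.5 = -0.0138 + 0.0410 = 0.0272
d₁ = 0.0272 / 0.3536 = 0.0770 which rounds to 0.08
d₂ = d₁ − σ√T = 0.0770 − 0.3536 = -0.2766 which rounds to -0.28
exp(−qT) = exp(−0.059·0.5) = 0.9709;  exp(−rT) = exp(−0.016·0.5) = 0.9920
N(d₁) = N(0.08) = 0.5319;  N(d₂) = N(-0.28) = 0.3897
C = 288·0.9709·0.5319 − 292·0.9920·0.3897 = 148.7295 − 112.8821 = 35.8474

$35.85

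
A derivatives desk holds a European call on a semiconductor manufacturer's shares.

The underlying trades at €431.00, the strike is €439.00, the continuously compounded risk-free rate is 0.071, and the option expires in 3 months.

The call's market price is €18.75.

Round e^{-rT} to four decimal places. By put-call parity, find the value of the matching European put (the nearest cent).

€19.02

e^(−rT) = e^(−0.071·0.25) = 0.9824
Put-call parity: C − P = S − K·e^(−rT) = 431 − 439·0.9824 = 431 − 431.2736 = -0.2736
P = C − (C − P) = 18.75 − (-0.2736) = 19.0236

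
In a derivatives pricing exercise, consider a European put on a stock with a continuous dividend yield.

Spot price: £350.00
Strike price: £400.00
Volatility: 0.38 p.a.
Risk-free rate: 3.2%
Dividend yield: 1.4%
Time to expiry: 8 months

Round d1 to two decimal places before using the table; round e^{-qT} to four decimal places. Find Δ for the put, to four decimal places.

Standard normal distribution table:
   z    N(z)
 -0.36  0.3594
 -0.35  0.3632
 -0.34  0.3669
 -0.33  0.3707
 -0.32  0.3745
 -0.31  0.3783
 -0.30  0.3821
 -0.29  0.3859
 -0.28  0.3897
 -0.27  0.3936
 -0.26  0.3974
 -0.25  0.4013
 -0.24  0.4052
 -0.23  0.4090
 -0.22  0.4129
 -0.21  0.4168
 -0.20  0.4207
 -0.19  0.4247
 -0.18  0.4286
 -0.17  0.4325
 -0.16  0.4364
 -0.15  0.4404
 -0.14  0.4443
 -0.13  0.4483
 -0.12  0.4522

-0.5893

T = 0.6667;  σ√T = 0.3103
d₁ = [ln(350/400) + (0.032 − 0.014 + ½·0.38²)·0.6667] / (σ√T) = (-0.1335 + 0.0601) / 0.3103 = -0.2366 which rounds to -0.24
N(d₁) = N(-0.24) = 0.4052
Δ_put = e^(−qT)·(N(d₁) − 1) = 0.9907·(0.4052 − 1) = -0.5893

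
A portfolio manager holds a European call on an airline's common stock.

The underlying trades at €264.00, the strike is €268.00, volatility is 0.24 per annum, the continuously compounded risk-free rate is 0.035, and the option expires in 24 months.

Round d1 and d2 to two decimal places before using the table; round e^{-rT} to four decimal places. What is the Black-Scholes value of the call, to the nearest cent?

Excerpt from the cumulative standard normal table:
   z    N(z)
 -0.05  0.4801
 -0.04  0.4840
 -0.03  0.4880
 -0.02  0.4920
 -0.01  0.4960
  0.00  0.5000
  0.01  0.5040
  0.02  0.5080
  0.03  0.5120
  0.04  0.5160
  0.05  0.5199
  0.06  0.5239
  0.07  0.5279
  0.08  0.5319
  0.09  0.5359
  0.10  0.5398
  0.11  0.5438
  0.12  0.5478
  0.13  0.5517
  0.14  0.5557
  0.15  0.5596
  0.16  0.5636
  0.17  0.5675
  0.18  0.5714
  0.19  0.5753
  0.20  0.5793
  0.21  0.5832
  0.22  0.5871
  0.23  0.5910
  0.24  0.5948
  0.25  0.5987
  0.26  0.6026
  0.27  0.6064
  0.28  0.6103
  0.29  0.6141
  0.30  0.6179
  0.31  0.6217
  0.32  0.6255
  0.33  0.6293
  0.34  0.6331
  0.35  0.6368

T = 2;  σ√T = 0.3394
d₁ = [ln(264/268) + (0.035 + ½·0.24²)·2] / (σ√T) = (-0.0150 + 0.1276) / 0.3394 = 0.3316 ⇒ 0.33
d₂ = 0.3316 − 0.3394 = -0.0078 ⇒ -0.01
exp(−rT) = exp(−0.035·2) = 0.9324
C = 264·N(0.33) − 268·0.9324·N(-0.01) = 264·0.6293 − 268·0.9324·0.4960 = 166.1352 − 123.9421 = 42.1931

€42.19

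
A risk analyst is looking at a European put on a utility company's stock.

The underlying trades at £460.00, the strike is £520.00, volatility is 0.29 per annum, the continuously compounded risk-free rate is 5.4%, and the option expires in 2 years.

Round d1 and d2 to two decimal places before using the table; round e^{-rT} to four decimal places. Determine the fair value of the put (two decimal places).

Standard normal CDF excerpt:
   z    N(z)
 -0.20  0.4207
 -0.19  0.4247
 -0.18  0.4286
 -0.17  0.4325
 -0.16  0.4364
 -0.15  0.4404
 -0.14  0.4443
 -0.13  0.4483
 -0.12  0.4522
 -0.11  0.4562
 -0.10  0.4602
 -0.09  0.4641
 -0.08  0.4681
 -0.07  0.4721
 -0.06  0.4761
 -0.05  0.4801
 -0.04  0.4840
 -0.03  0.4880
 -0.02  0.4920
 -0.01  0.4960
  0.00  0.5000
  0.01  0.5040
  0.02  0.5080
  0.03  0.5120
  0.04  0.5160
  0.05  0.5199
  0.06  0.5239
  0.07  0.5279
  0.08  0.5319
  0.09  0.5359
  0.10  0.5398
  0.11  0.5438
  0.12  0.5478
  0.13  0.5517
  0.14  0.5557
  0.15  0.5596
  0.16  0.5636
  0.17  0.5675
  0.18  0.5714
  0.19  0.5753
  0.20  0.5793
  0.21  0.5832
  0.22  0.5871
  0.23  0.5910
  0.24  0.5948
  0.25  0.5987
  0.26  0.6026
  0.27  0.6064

£78.67

σ√T = 0.29 × 1.4142 = 0.4101
d₁ = [ln(460/520) + (0.054 + 0.29²/2)·2] / 0.4101 = [-0.1226 + 0.1921] / 0.4101 = 0.1695 which rounds to 0.17
d₂ = d₁ − σ√T = 0.1695 − 0.4101 = -0.2407 which rounds to -0.24
e^(−rT) = e^(−0.054·2) = 0.8976
N(−d₂) = N(0.24) = 0.5948;  N(−d₁) = N(-0.17) = 0.4325
P = 520·0.8976·0.5948 − 460·0.4325 = 277.6241 − 198.9500 = 78.6741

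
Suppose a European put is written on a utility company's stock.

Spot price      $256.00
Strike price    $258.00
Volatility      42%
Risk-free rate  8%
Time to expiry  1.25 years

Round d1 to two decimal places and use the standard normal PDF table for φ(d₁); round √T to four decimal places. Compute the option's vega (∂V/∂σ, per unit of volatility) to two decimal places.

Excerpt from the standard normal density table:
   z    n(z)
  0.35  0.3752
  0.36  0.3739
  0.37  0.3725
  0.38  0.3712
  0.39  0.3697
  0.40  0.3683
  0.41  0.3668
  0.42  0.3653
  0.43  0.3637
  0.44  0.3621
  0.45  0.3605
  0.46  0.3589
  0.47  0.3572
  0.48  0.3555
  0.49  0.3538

104.09

σ√T = 0.42·√1.25 = 0.4696
ln(S/K) + (r + σ²/2)T = ln(256/258) + (0.08 + 0.42²/2)·1.25 = -0.0078 + 0.2102 = 0.2025
d₁ = 0.2025 / 0.4696 = 0.4312 which rounds to 0.43
√T = √1.25 = 1.1180
φ(d₁) = φ(0.43) = 0.3637
vega = S·φ(d₁)·√T = 256·0.3637·1.1180 = 104.0938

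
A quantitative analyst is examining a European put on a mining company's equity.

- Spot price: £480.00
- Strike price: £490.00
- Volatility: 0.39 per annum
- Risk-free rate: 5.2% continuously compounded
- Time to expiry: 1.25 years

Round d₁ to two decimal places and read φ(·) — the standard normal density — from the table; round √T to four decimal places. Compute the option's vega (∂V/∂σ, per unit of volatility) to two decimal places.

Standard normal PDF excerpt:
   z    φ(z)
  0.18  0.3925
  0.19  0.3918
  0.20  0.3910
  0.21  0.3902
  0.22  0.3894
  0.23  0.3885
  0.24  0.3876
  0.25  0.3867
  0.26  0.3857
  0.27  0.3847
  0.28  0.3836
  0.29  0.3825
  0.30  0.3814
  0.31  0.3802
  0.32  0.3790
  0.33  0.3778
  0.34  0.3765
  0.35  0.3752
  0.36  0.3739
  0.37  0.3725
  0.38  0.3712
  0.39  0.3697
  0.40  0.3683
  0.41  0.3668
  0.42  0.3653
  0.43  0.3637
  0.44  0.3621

203.39

σ√T = 0.39 × 1.1180 = 0.4360
d₁ = [ln(480/490) + (0.052 + ½·0.39²)·1.25] / (σ√T) = (-0.0206 + 0.1601) / 0.4360 = 0.3198 ⇒ 0.32
√T = √1.25 = 1.1180
φ(d₁) = φ(0.32) = 0.3790
vega = S·φ(d₁)·√T = 480·0.3790·1.1180 = 203.3866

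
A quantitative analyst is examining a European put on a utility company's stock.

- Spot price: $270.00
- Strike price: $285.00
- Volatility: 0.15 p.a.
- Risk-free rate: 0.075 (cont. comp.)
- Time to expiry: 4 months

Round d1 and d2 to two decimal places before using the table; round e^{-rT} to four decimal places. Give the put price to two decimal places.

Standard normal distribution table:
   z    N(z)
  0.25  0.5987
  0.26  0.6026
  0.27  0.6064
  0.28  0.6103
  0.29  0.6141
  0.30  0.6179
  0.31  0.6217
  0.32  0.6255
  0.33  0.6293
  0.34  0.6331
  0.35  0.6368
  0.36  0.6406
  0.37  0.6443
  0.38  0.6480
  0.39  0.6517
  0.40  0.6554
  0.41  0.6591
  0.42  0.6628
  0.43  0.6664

T = 0.3333;  σ√T = 0.0866
ln(S/K) + (r + σ²/2)T = ln(270/285) + (0.075 + 0.15²/2)·0.3333 = -0.0541 + 0.0287 = -0.0253
d₁ = -0.0253 / 0.0866 = -0.2923 which rounds to -0.29
d₂ = d₁ − σ√T = -0.2923 − 0.0866 = -0.3789 which rounds to -0.38
e^(−rT) = e^(−0.075·0.3333) = 0.9753
N(−d₂) = N(0.38) = 0.6480;  N(−d₁) = N(0.29) = 0.6141
P = 285·0.9753·0.6480 − 270·0.6141 = 180.1184 − 165.8070 = 14.3114

$14.31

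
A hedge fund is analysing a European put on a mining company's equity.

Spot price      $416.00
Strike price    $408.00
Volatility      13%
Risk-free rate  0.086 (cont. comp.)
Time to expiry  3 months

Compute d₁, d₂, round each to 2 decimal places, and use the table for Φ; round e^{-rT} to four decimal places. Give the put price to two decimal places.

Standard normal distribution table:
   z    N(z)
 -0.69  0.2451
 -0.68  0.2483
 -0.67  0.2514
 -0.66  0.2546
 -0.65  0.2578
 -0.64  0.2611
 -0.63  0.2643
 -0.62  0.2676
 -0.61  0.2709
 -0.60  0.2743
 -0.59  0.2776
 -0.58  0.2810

$3.62

T = 0.25;  σ√T = 0.0650
d₁ = [ln(416/408) + (0.086 + ½·0.13²)·0.25] / (σ√T) = (0.0194 + 0.0236) / 0.0650 = 0.6620 → 0.66
d₂ = 0.6620 − 0.0650 = 0.5970 → 0.60
exp(−rT) = exp(−0.086·0.25) = 0.9787
P = 408·0.9787·N(-0.60) − 416·N(-0.66) = 408·0.9787·0.2743 − 416·0.2546 = 109.5306 − 105.9136 = 3.6170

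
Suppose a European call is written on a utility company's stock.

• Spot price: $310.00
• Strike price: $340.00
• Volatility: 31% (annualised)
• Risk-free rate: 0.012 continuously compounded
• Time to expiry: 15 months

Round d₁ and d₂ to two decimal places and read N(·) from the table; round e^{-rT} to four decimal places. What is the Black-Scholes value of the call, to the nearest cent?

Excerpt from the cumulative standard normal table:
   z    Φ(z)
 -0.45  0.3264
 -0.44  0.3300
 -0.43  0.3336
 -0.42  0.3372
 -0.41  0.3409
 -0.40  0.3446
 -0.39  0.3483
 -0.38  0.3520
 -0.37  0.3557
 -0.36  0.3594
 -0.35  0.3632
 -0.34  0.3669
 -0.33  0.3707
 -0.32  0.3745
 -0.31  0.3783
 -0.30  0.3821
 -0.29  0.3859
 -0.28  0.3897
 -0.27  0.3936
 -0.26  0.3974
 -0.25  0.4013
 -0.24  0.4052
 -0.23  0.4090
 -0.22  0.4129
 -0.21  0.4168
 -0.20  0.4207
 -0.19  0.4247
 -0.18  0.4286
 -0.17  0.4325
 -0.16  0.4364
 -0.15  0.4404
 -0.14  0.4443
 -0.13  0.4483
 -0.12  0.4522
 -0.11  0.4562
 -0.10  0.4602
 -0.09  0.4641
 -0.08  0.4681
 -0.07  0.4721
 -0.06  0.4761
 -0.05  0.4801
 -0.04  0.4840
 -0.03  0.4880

$33.41

σ√T = 0.31·√1.25 = 0.3466
ln(S/K) + (r + σ²/2)T = ln(310/340) + (0.012 + 0.31²/2)·1.25 = -0.0924 + 0.0751 = -0.0173
d₁ = -0.0173 / 0.3466 = -0.0499 ≈ -0.05
d₂ = d₁ − σ√T = -0.0499 − 0.3466 = -0.3965 ≈ -0.40
e^(−rT) = e^(−0.012·1.25) = 0.9851
N(d₁) = N(-0.05) = 0.4801;  N(d₂) = N(-0.40) = 0.3446
C = 310·0.4801 − 340·0.9851·0.3446 = 148.8310 − 115.4183 = 33.4127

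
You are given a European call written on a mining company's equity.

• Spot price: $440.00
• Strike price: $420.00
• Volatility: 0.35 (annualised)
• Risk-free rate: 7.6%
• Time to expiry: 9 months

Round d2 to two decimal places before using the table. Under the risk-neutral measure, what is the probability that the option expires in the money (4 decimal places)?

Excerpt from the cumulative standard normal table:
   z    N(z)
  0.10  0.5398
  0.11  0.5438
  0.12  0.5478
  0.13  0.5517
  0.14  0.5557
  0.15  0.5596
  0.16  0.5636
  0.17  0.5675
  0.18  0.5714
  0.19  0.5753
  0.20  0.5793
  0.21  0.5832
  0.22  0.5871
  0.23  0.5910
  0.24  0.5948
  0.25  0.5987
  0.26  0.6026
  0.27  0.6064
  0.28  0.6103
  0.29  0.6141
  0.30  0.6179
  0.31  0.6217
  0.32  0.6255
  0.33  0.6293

σ√T = 0.35 × 0.8660 = 0.3031
ln(S/K) + (r + σ²/2)T = ln(440/420) + (0.076 + 0.35²/2)·0.75 = 0.0465 + 0.1029 = 0.1495
d₁ = 0.1495 / 0.3031 = 0.4931 → 0.49
d₂ = d₁ − σ√T = 0.4931 − 0.3031 = 0.1900 → 0.19
Pr(exercise) under Q = N(d₂) = 0.5753

0.5753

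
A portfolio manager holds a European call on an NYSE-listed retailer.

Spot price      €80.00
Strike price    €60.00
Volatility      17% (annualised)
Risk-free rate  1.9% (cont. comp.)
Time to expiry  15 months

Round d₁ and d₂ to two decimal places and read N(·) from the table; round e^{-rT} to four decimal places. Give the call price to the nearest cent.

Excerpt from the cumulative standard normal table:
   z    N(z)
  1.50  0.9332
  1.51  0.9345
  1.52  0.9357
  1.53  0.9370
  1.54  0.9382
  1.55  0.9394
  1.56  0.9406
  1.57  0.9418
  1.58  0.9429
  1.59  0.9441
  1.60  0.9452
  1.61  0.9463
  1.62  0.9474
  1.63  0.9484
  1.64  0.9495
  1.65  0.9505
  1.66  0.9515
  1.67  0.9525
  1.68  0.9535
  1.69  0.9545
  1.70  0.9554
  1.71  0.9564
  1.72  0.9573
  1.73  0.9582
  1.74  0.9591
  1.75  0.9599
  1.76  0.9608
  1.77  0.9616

€21.69

σ√T = 0.17·√1.25 = 0.1901
d₁ = [ln(80/60) + (0.019 + 0.17²/2)·1.25] / 0.1901 = [0.2877 + 0.0418] / 0.1901 = 1.7336 which rounds to 1.73
d₂ = d₁ − σ√T = 1.7336 − 0.1901 = 1.5435 which rounds to 1.54
e^(−rT) = e^(−0.019·1.25) = 0.9765
N(d₁) = N(1.73) = 0.9582;  N(d₂) = N(1.54) = 0.9382
C = 80·0.9582 − 60·0.9765·0.9382 = 76.6560 − 54.9691 = 21.6869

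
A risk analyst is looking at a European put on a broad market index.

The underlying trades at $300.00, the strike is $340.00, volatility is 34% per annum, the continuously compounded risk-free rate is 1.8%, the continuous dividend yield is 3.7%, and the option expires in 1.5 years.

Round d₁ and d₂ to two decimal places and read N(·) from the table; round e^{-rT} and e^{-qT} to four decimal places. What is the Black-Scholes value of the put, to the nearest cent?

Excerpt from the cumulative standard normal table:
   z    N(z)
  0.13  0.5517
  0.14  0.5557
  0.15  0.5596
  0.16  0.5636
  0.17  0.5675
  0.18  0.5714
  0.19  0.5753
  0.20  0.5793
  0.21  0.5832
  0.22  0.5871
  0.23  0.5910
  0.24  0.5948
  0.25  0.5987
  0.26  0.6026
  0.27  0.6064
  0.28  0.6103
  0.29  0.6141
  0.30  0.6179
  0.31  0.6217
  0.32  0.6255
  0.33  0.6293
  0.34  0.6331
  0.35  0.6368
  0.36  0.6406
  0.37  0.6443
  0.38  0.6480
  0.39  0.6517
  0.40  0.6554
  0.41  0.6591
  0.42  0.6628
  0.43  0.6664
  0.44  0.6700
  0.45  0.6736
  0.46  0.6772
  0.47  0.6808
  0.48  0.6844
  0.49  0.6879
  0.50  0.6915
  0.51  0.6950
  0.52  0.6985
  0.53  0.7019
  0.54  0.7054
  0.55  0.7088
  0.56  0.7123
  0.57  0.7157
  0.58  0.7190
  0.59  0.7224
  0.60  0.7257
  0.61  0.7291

$78.01

σ√T = 0.34·√1.5 = 0.4164
d₁ = [ln(300/340) + (0.018 − 0.037 + 0.34²/2)·1.5] / 0.4164 = [-0.1252 + 0.0582] / 0.4164 = -0.1608 which rounds to -0.16
d₂ = d₁ − σ√T = -0.1608 − 0.4164 = -0.5772 which rounds to -0.58
e^(−qT) = e^(−0.037·1.5) = 0.9460;  e^(−rT) = e^(−0.018·1.5) = 0.9734
P = 340·0.9734·N(0.58) − 300·0.9460·N(0.16) = 340·0.9734·0.7190 − 300·0.9460·0.5636 = 237.9574 − 159.9497 = 78.0077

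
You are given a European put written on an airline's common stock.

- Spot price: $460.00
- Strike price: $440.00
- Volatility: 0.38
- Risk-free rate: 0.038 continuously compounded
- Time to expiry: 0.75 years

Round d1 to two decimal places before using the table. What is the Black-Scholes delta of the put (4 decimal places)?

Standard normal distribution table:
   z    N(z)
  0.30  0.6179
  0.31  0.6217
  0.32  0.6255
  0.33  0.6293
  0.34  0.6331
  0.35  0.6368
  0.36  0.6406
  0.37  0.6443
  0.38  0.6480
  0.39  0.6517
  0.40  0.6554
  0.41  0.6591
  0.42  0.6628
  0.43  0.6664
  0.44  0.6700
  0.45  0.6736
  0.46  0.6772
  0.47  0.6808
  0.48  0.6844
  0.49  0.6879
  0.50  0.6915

-0.3483

T = 0.75;  σ√T = 0.3291
d₁ = [ln(460/440) + (0.038 + 0.38²/2)·0.75] / 0.3291 = [0.0445 + 0.0827] / 0.3291 = 0.3862 → 0.39
N(d₁) = N(0.39) = 0.6517
Δ_put = N(d₁) − 1 = 0.6517 − 1 = -0.3483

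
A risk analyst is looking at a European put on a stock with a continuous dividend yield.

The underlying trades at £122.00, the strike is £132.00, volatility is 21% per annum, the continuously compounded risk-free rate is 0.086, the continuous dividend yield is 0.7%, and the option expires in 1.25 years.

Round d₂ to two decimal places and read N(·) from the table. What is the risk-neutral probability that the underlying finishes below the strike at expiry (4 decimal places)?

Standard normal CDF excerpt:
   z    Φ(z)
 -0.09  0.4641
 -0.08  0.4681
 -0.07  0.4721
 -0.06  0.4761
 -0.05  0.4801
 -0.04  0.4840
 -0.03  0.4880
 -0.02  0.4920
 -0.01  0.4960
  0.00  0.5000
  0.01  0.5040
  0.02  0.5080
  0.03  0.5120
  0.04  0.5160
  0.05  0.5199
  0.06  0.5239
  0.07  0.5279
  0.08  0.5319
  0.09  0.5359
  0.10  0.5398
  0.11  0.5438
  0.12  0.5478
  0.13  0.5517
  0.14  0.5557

T = 1.25;  σ√T = 0.2348
ln(S/K) + (r − q + σ²/2)T = ln(122/132) + (0.086 − 0.007 + 0.21²/2)·1.25 = -0.0788 + 0.1263 = 0.0475
d₁ = 0.0475 / 0.2348 = 0.2024 ⇒ 0.20
d₂ = d₁ − σ√T = 0.2024 − 0.2348 = -0.0323 ⇒ -0.03
Pr(exercise) under Q = N(−d₂) = N(0.03) = 0.5120

0.5120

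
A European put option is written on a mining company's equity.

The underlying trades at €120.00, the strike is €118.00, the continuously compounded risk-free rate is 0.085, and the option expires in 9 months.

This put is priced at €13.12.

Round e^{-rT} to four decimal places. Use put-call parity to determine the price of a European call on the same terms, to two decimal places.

€22.41

exp(−rT) = exp(−0.085·0.75) = 0.9382
Put-call parity: C − P = S − K·e^(−rT) = 120 − 118·0.9382 = 120 − 110.7076 = 9.2924
C = P + (C − P) = 13.12 + (9.2924) = 22.4124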